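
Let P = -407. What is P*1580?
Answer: -643060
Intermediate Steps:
P*1580 = -407*1580 = -643060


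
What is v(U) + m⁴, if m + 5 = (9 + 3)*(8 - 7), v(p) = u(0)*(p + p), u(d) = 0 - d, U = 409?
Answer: 2401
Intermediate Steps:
u(d) = -d
v(p) = 0 (v(p) = (-1*0)*(p + p) = 0*(2*p) = 0)
m = 7 (m = -5 + (9 + 3)*(8 - 7) = -5 + 12*1 = -5 + 12 = 7)
v(U) + m⁴ = 0 + 7⁴ = 0 + 2401 = 2401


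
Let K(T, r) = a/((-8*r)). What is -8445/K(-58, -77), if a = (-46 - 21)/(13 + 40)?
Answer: 275712360/67 ≈ 4.1151e+6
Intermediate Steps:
a = -67/53 ≈ -1.2642
K(T, r) = 67/(424*r) (K(T, r) = -67*(-1/(8*r))/53 = -(-67)/(424*r) = 67/(424*r))
-8445/K(-58, -77) = -8445/((67/424)/(-77)) = -8445/((67/424)*(-1/77)) = -8445/(-67/32648) = -8445*(-32648/67) = 275712360/67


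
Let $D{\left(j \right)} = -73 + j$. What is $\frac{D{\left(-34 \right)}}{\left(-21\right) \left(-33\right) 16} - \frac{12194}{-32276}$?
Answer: $\frac{32938385}{89469072} \approx 0.36815$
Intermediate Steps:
$\frac{D{\left(-34 \right)}}{\left(-21\right) \left(-33\right) 16} - \frac{12194}{-32276} = \frac{-73 - 34}{\left(-21\right) \left(-33\right) 16} - \frac{12194}{-32276} = - \frac{107}{693 \cdot 16} - - \frac{6097}{16138} = - \frac{107}{11088} + \frac{6097}{16138} = \frac{32938385}{89469072}$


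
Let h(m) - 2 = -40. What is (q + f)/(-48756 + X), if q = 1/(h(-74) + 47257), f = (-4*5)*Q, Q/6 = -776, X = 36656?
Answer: -4397033281/571349900 ≈ -7.6959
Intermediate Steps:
Q = -4656 (Q = 6*(-776) = -4656)
h(m) = -38 (h(m) = 2 - 40 = -38)
f = 93120 (f = -4*5*(-4656) = -20*(-4656) = 93120)
q = 1/47219 (q = 1/(-38 + 47257) = 1/47219 ≈ 2.1178e-5)
(q + f)/(-48756 + X) = (1/47219 + 93120)/(-48756 + 36656) = (4397033281/47219)/(-12100) = (4397033281/47219)*(-1/12100) = -4397033281/571349900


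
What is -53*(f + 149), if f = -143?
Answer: -318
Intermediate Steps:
-53*(f + 149) = -53*(-143 + 149) = -53*6 = -318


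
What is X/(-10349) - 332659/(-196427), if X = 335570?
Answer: -62472320399/2032823023 ≈ -30.732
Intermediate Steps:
X/(-10349) - 332659/(-196427) = 335570/(-10349) - 332659/(-196427) = 335570*(-1/10349) - 332659*(-1/196427) = -335570/10349 + 332659/196427 = -62472320399/2032823023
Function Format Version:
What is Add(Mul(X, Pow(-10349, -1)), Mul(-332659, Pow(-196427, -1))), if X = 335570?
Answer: Rational(-62472320399, 2032823023) ≈ -30.732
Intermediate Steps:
Add(Mul(X, Pow(-10349, -1)), Mul(-332659, Pow(-196427, -1))) = Add(Mul(335570, Pow(-10349, -1)), Mul(-332659, Pow(-196427, -1))) = Add(Mul(335570, Rational(-1, 10349)), Mul(-332659, Rational(-1, 196427))) = Add(Rational(-335570, 10349), Rational(332659, 196427)) = Rational(-62472320399, 2032823023)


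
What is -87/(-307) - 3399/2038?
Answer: -866187/625666 ≈ -1.3844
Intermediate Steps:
-87/(-307) - 3399/2038 = -87*(-1/307) - 3399*1/2038 = 87/307 - 3399/2038 = -866187/625666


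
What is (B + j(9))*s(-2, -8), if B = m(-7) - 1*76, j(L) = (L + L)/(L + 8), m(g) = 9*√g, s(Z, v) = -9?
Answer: 11466/17 - 81*I*√7 ≈ 674.47 - 214.31*I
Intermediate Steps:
j(L) = 2*L/(8 + L) (j(L) = (2*L)/(8 + L) = 2*L/(8 + L))
B = -76 + 9*I*√7 (B = 9*√(-7) - 1*76 = 9*(I*√7) - 76 = 9*I*√7 - 76 = -76 + 9*I*√7 ≈ -76.0 + 23.812*I)
(B + j(9))*s(-2, -8) = ((-76 + 9*I*√7) + 2*9/(8 + 9))*(-9) = ((-76 + 9*I*√7) + 2*9/17)*(-9) = ((-76 + 9*I*√7) + 2*9*(1/17))*(-9) = ((-76 + 9*I*√7) + 18/17)*(-9) = (-1274/17 + 9*I*√7)*(-9) = 11466/17 - 81*I*√7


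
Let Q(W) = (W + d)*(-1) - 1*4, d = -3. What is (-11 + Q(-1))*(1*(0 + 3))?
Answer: -33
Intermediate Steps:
Q(W) = -1 - W (Q(W) = (W - 3)*(-1) - 1*4 = (-3 + W)*(-1) - 4 = (3 - W) - 4 = -1 - W)
(-11 + Q(-1))*(1*(0 + 3)) = (-11 + (-1 - 1*(-1)))*(1*(0 + 3)) = (-11 + (-1 + 1))*(1*3) = (-11 + 0)*3 = -11*3 = -33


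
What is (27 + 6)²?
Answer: 1089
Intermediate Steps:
(27 + 6)² = 33² = 1089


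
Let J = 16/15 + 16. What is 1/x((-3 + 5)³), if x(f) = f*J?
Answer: 15/2048 ≈ 0.0073242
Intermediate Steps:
J = 256/15 (J = 16*(1/15) + 16 = 16/15 + 16 = 256/15 ≈ 17.067)
x(f) = 256*f/15 (x(f) = f*(256/15) = 256*f/15)
1/x((-3 + 5)³) = 1/(256*(-3 + 5)³/15) = 1/((256/15)*2³) = 1/((256/15)*8) = 1/(2048/15) = 15/2048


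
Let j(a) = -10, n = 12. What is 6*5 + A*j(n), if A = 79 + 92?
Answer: -1680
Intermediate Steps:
A = 171
6*5 + A*j(n) = 6*5 + 171*(-10) = 30 - 1710 = -1680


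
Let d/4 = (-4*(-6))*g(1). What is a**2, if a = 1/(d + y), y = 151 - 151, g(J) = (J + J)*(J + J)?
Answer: 1/147456 ≈ 6.7817e-6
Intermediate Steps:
g(J) = 4*J**2 (g(J) = (2*J)*(2*J) = 4*J**2)
y = 0
d = 384 (d = 4*((-4*(-6))*(4*1**2)) = 4*(24*(4*1)) = 4*(24*4) = 4*96 = 384)
a = 1/384 (a = 1/(384 + 0) = 1/384 ≈ 0.0026042)
a**2 = (1/384)**2 = 1/147456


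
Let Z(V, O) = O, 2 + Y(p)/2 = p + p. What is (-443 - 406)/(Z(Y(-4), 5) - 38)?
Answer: 283/11 ≈ 25.727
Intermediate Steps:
Y(p) = -4 + 4*p (Y(p) = -4 + 2*(p + p) = -4 + 2*(2*p) = -4 + 4*p)
(-443 - 406)/(Z(Y(-4), 5) - 38) = (-443 - 406)/(5 - 38) = -849/(-33) = -849*(-1/33) = 283/11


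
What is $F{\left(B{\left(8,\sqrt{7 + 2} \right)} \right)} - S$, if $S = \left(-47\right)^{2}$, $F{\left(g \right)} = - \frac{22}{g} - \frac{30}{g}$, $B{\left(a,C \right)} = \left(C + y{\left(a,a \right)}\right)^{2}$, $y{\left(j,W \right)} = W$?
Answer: $- \frac{267341}{121} \approx -2209.4$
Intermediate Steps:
$B{\left(a,C \right)} = \left(C + a\right)^{2}$
$F{\left(g \right)} = - \frac{52}{g}$
$S = 2209$
$F{\left(B{\left(8,\sqrt{7 + 2} \right)} \right)} - S = - \frac{52}{\left(\sqrt{7 + 2} + 8\right)^{2}} - 2209 = - \frac{52}{\left(\sqrt{9} + 8\right)^{2}} - 2209 = - \frac{52}{\left(3 + 8\right)^{2}} - 2209 = - \frac{52}{11^{2}} - 2209 = - \frac{52}{121} - 2209 = - \frac{267341}{121}$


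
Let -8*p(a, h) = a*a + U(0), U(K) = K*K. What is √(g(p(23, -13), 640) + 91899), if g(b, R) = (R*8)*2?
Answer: √102139 ≈ 319.59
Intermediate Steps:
U(K) = K²
p(a, h) = -a²/8 (p(a, h) = -(a*a + 0²)/8 = -(a² + 0)/8 = -a²/8)
g(b, R) = 16*R (g(b, R) = (8*R)*2 = 16*R)
√(g(p(23, -13), 640) + 91899) = √(16*640 + 91899) = √(10240 + 91899) = √102139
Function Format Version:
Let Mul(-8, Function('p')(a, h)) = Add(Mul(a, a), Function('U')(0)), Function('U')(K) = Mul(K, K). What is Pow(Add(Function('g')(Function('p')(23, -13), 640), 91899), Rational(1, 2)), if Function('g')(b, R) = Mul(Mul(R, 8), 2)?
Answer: Pow(102139, Rational(1, 2)) ≈ 319.59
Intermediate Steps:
Function('U')(K) = Pow(K, 2)
Function('p')(a, h) = Mul(Rational(-1, 8), Pow(a, 2)) (Function('p')(a, h) = Mul(Rational(-1, 8), Add(Mul(a, a), Pow(0, 2))) = Mul(Rational(-1, 8), Add(Pow(a, 2), 0)) = Mul(Rational(-1, 8), Pow(a, 2)))
Function('g')(b, R) = Mul(16, R) (Function('g')(b, R) = Mul(Mul(8, R), 2) = Mul(16, R))
Pow(Add(Function('g')(Function('p')(23, -13), 640), 91899), Rational(1, 2)) = Pow(Add(Mul(16, 640), 91899), Rational(1, 2)) = Pow(Add(10240, 91899), Rational(1, 2)) = Pow(102139, Rational(1, 2))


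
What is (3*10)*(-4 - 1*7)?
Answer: -330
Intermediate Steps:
(3*10)*(-4 - 1*7) = 30*(-4 - 7) = 30*(-11) = -330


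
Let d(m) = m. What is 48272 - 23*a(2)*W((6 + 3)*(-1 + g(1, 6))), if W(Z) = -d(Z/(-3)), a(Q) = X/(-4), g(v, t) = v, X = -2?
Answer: 48272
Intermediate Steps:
a(Q) = 1/2 (a(Q) = -2/(-4) = -2*(-1/4) = 1/2)
W(Z) = Z/3 (W(Z) = -Z/(-3) = -Z*(-1)/3 = -(-1)*Z/3 = Z/3)
48272 - 23*a(2)*W((6 + 3)*(-1 + g(1, 6))) = 48272 - 23*(1/2)*((6 + 3)*(-1 + 1))/3 = 48272 - 23*(9*0)/3/2 = 48272 - 23*(1/3)*0/2 = 48272 - 23*0/2 = 48272 - 1*0 = 48272 + 0 = 48272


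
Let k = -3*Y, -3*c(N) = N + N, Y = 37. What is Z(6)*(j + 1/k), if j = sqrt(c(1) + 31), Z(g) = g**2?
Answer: -12/37 + 12*sqrt(273) ≈ 197.95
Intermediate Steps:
c(N) = -2*N/3 (c(N) = -(N + N)/3 = -2*N/3)
k = -111 (k = -3*37 = -111)
j = sqrt(273)/3 (j = sqrt(-2/3*1 + 31) = sqrt(-2/3 + 31) = sqrt(91/3) = sqrt(273)/3 ≈ 5.5076)
Z(6)*(j + 1/k) = 6**2*(sqrt(273)/3 + 1/(-111)) = 36*(sqrt(273)/3 - 1/111) = 36*(-1/111 + sqrt(273)/3) = -12/37 + 12*sqrt(273)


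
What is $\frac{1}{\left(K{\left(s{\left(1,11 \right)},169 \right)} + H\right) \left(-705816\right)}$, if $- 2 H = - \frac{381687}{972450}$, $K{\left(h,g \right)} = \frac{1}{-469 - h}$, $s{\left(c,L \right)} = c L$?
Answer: $- \frac{216100}{29615657043} \approx -7.2968 \cdot 10^{-6}$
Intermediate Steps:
$s{\left(c,L \right)} = L c$
$H = \frac{127229}{648300}$ ($H = - \frac{\left(-381687\right) \frac{1}{972450}}{2} = \left(- \frac{1}{2}\right) \left(- \frac{127229}{324150}\right) = \frac{127229}{648300} \approx 0.19625$)
$\frac{1}{\left(K{\left(s{\left(1,11 \right)},169 \right)} + H\right) \left(-705816\right)} = \frac{1}{\left(- \frac{1}{469 + 11 \cdot 1} + \frac{127229}{648300}\right) \left(-705816\right)} = \frac{1}{- \frac{1}{469 + 11} + \frac{127229}{648300}} \left(- \frac{1}{705816}\right) = \frac{1}{- \frac{1}{480} + \frac{127229}{648300}} \left(- \frac{1}{705816}\right) = \frac{1}{\frac{1007027}{5186400}} \left(- \frac{1}{705816}\right) = \frac{5186400}{1007027} \left(- \frac{1}{705816}\right) = - \frac{216100}{29615657043}$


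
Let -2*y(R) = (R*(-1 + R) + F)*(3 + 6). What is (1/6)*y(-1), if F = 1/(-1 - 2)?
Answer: -5/4 ≈ -1.2500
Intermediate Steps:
F = -⅓ (F = 1/(-3) = -⅓ ≈ -0.33333)
y(R) = 3/2 - 9*R*(-1 + R)/2 (y(R) = -(R*(-1 + R) - ⅓)*(3 + 6)/2 = -(-⅓ + R*(-1 + R))*9/2 = -(-3 + 9*R*(-1 + R))/2 = 3/2 - 9*R*(-1 + R)/2)
(1/6)*y(-1) = (1/6)*(3/2 - 9/2*(-1)² + (9/2)*(-1)) = (1*(⅙))*(3/2 - 9/2*1 - 9/2) = (3/2 - 9/2 - 9/2)/6 = (⅙)*(-15/2) = -5/4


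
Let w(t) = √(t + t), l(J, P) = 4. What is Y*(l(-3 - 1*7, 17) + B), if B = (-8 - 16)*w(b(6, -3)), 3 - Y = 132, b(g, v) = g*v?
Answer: -516 + 18576*I ≈ -516.0 + 18576.0*I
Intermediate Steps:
w(t) = √2*√t (w(t) = √(2*t) = √2*√t)
Y = -129 (Y = 3 - 1*132 = 3 - 132 = -129)
B = -144*I (B = (-8 - 16)*(√2*√(6*(-3))) = -24*√2*√(-18) = -24*√2*3*I*√2 = -144*I ≈ -144.0*I)
Y*(l(-3 - 1*7, 17) + B) = -129*(4 - 144*I) = -516 + 18576*I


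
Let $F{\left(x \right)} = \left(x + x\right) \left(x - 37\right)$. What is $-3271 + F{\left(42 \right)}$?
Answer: $-2851$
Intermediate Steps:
$F{\left(x \right)} = 2 x \left(-37 + x\right)$
$-3271 + F{\left(42 \right)} = -3271 + 2 \cdot 42 \left(-37 + 42\right) = -3271 + 2 \cdot 42 \cdot 5 = -3271 + 420 = -2851$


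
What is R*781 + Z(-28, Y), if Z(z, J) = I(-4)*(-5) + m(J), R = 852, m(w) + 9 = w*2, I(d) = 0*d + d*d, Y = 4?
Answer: 665331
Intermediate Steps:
I(d) = d² (I(d) = 0 + d² = d²)
m(w) = -9 + 2*w (m(w) = -9 + w*2 = -9 + 2*w)
Z(z, J) = -89 + 2*J (Z(z, J) = (-4)²*(-5) + (-9 + 2*J) = 16*(-5) + (-9 + 2*J) = -80 + (-9 + 2*J) = -89 + 2*J)
R*781 + Z(-28, Y) = 852*781 + (-89 + 2*4) = 665412 + (-89 + 8) = 665412 - 81 = 665331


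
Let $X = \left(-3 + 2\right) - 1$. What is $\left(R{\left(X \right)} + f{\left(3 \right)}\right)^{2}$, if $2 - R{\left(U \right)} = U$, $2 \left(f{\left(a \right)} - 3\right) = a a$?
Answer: $\frac{529}{4} \approx 132.25$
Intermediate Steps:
$f{\left(a \right)} = 3 + \frac{a^{2}}{2}$ ($f{\left(a \right)} = 3 + \frac{a a}{2} = 3 + \frac{a^{2}}{2}$)
$X = -2$ ($X = -1 - 1 = -2$)
$R{\left(U \right)} = 2 - U$
$\left(R{\left(X \right)} + f{\left(3 \right)}\right)^{2} = \left(\left(2 - -2\right) + \left(3 + \frac{3^{2}}{2}\right)\right)^{2} = \left(\left(2 + 2\right) + \left(3 + \frac{1}{2} \cdot 9\right)\right)^{2} = \left(4 + \left(3 + \frac{9}{2}\right)\right)^{2} = \left(4 + \frac{15}{2}\right)^{2} = \left(\frac{23}{2}\right)^{2} = \frac{529}{4}$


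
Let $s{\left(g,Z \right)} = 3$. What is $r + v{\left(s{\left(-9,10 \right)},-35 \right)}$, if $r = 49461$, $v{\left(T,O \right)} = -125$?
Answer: $49336$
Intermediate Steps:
$r + v{\left(s{\left(-9,10 \right)},-35 \right)} = 49461 - 125 = 49336$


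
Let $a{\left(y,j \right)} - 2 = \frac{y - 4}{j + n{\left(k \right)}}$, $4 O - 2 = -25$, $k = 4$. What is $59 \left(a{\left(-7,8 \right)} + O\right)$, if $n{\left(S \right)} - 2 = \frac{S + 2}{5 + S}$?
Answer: $- \frac{9027}{32} \approx -282.09$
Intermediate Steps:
$O = - \frac{23}{4}$ ($O = \frac{1}{2} + \frac{1}{4} \left(-25\right) = \frac{1}{2} - \frac{25}{4} = - \frac{23}{4} \approx -5.75$)
$n{\left(S \right)} = 2 + \frac{2 + S}{5 + S}$ ($n{\left(S \right)} = 2 + \frac{S + 2}{5 + S} = 2 + \frac{2 + S}{5 + S}$)
$a{\left(y,j \right)} = 2 + \frac{-4 + y}{\frac{8}{3} + j}$ ($a{\left(y,j \right)} = 2 + \frac{y - 4}{j + \frac{3 \left(4 + 4\right)}{5 + 4}} = 2 + \frac{-4 + y}{j + 3 \cdot \frac{1}{9} \cdot 8} = 2 + \frac{-4 + y}{j + \frac{8}{3}} = 2 + \frac{-4 + y}{\frac{8}{3} + j}$)
$59 \left(a{\left(-7,8 \right)} + O\right) = 59 \left(\frac{4 + 3 \left(-7\right) + 6 \cdot 8}{8 + 3 \cdot 8} - \frac{23}{4}\right) = 59 \left(\frac{4 - 21 + 48}{8 + 24} - \frac{23}{4}\right) = 59 \left(\frac{1}{32} \cdot 31 - \frac{23}{4}\right) = 59 \left(\frac{31}{32} - \frac{23}{4}\right) = 59 \left(- \frac{153}{32}\right) = - \frac{9027}{32}$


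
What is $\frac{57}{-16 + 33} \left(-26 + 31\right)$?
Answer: $\frac{285}{17} \approx 16.765$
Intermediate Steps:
$\frac{57}{-16 + 33} \left(-26 + 31\right) = \frac{57}{17} \cdot 5 = \frac{285}{17}$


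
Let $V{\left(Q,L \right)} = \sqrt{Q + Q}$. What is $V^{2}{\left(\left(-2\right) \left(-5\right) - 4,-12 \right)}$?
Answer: $12$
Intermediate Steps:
$V{\left(Q,L \right)} = \sqrt{2} \sqrt{Q}$ ($V{\left(Q,L \right)} = \sqrt{2 Q} = \sqrt{2} \sqrt{Q}$)
$V^{2}{\left(\left(-2\right) \left(-5\right) - 4,-12 \right)} = \left(\sqrt{2} \sqrt{\left(-2\right) \left(-5\right) - 4}\right)^{2} = \left(\sqrt{2} \sqrt{10 - 4}\right)^{2} = \left(\sqrt{2} \sqrt{6}\right)^{2} = \left(2 \sqrt{3}\right)^{2} = 12$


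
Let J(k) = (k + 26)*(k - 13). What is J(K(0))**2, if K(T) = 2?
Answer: 94864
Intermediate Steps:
J(k) = (-13 + k)*(26 + k) (J(k) = (26 + k)*(-13 + k) = (-13 + k)*(26 + k))
J(K(0))**2 = (-338 + 2**2 + 13*2)**2 = (-338 + 4 + 26)**2 = (-308)**2 = 94864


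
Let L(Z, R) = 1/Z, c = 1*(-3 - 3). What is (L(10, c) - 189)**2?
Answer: 3568321/100 ≈ 35683.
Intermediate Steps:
c = -6 (c = 1*(-6) = -6)
(L(10, c) - 189)**2 = (1/10 - 189)**2 = (-1889/10)**2 = 3568321/100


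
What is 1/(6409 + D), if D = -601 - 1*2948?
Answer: 1/2860 ≈ 0.00034965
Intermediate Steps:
D = -3549 (D = -601 - 2948 = -3549)
1/(6409 + D) = 1/(6409 - 3549) = 1/2860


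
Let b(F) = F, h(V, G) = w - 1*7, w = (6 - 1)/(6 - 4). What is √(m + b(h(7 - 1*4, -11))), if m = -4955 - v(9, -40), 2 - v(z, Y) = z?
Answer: I*√19810/2 ≈ 70.374*I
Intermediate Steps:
v(z, Y) = 2 - z
w = 5/2 ≈ 2.5000
h(V, G) = -9/2 (h(V, G) = 5/2 - 1*7 = 5/2 - 7 = -9/2)
m = -4948 (m = -4955 - (2 - 1*9) = -4955 - (2 - 9) = -4955 - 1*(-7) = -4955 + 7 = -4948)
√(m + b(h(7 - 1*4, -11))) = √(-4948 - 9/2) = √(-9905/2) = I*√19810/2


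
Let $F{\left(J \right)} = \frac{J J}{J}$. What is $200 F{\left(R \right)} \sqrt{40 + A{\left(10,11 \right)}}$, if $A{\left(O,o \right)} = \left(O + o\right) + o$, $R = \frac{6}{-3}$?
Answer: $- 2400 \sqrt{2} \approx -3394.1$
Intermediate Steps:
$R = -2$ ($R = 6 \left(- \frac{1}{3}\right) = -2$)
$A{\left(O,o \right)} = O + 2 o$
$F{\left(J \right)} = J$ ($F{\left(J \right)} = \frac{J^{2}}{J} = J$)
$200 F{\left(R \right)} \sqrt{40 + A{\left(10,11 \right)}} = 200 \left(-2\right) \sqrt{40 + \left(10 + 2 \cdot 11\right)} = - 400 \sqrt{40 + \left(10 + 22\right)} = - 400 \sqrt{40 + 32} = - 400 \sqrt{72} = - 400 \cdot 6 \sqrt{2} = - 2400 \sqrt{2}$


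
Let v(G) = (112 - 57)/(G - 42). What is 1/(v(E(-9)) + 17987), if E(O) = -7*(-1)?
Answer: 7/125898 ≈ 5.5601e-5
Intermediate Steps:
E(O) = 7
v(G) = 55/(-42 + G)
1/(v(E(-9)) + 17987) = 1/(55/(-42 + 7) + 17987) = 1/(55/(-35) + 17987) = 1/(55*(-1/35) + 17987) = 1/(-11/7 + 17987) = 1/(125898/7) = 7/125898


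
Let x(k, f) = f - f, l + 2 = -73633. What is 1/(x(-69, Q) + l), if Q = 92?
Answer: -1/73635 ≈ -1.3581e-5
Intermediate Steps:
l = -73635 (l = -2 - 73633 = -73635)
x(k, f) = 0
1/(x(-69, Q) + l) = 1/(0 - 73635) = 1/(-73635) = -1/73635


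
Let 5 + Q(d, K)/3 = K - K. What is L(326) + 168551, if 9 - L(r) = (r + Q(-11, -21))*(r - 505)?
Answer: 224229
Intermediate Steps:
Q(d, K) = -15 (Q(d, K) = -15 + 3*(K - K) = -15 + 3*0 = -15 + 0 = -15)
L(r) = 9 - (-505 + r)*(-15 + r) (L(r) = 9 - (r - 15)*(r - 505) = 9 - (-15 + r)*(-505 + r) = 9 - (-505 + r)*(-15 + r))
L(326) + 168551 = (-7566 - 1*326**2 + 520*326) + 168551 = (-7566 - 1*106276 + 169520) + 168551 = (-7566 - 106276 + 169520) + 168551 = 55678 + 168551 = 224229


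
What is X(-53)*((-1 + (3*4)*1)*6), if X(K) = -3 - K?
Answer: 3300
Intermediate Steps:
X(-53)*((-1 + (3*4)*1)*6) = (-3 - 1*(-53))*((-1 + (3*4)*1)*6) = (-3 + 53)*((-1 + 12*1)*6) = 50*((-1 + 12)*6) = 50*(11*6) = 50*66 = 3300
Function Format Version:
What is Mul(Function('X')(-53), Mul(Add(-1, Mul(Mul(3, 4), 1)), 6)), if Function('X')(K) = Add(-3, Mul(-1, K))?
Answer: 3300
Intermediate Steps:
Mul(Function('X')(-53), Mul(Add(-1, Mul(Mul(3, 4), 1)), 6)) = Mul(Add(-3, Mul(-1, -53)), Mul(Add(-1, Mul(Mul(3, 4), 1)), 6)) = Mul(Add(-3, 53), Mul(Add(-1, Mul(12, 1)), 6)) = Mul(50, Mul(Add(-1, 12), 6)) = Mul(50, Mul(11, 6)) = Mul(50, 66) = 3300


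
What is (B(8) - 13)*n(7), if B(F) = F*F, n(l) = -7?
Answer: -357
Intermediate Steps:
B(F) = F²
(B(8) - 13)*n(7) = (8² - 13)*(-7) = (64 - 13)*(-7) = 51*(-7) = -357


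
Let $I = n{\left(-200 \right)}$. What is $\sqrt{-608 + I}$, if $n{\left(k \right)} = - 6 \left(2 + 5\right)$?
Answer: $5 i \sqrt{26} \approx 25.495 i$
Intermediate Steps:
$n{\left(k \right)} = -42$ ($n{\left(k \right)} = \left(-6\right) 7 = -42$)
$I = -42$
$\sqrt{-608 + I} = \sqrt{-608 - 42} = \sqrt{-650} = 5 i \sqrt{26}$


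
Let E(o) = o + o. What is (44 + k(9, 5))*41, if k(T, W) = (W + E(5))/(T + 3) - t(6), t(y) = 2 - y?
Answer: 8077/4 ≈ 2019.3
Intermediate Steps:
E(o) = 2*o
k(T, W) = 4 + (10 + W)/(3 + T) (k(T, W) = (W + 2*5)/(T + 3) - (2 - 1*6) = (W + 10)/(3 + T) - (2 - 6) = (10 + W)/(3 + T) - 1*(-4) = (10 + W)/(3 + T) + 4 = 4 + (10 + W)/(3 + T))
(44 + k(9, 5))*41 = (44 + (22 + 5 + 4*9)/(3 + 9))*41 = (44 + (22 + 5 + 36)/12)*41 = (44 + (1/12)*63)*41 = (44 + 21/4)*41 = (197/4)*41 = 8077/4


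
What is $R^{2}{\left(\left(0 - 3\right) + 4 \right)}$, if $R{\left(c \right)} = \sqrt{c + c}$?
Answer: $2$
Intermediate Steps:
$R{\left(c \right)} = \sqrt{2} \sqrt{c}$ ($R{\left(c \right)} = \sqrt{2 c} = \sqrt{2} \sqrt{c}$)
$R^{2}{\left(\left(0 - 3\right) + 4 \right)} = \left(\sqrt{2} \sqrt{\left(0 - 3\right) + 4}\right)^{2} = \left(\sqrt{2} \sqrt{-3 + 4}\right)^{2} = \left(\sqrt{2} \sqrt{1}\right)^{2} = \left(\sqrt{2} \cdot 1\right)^{2} = \left(\sqrt{2}\right)^{2} = 2$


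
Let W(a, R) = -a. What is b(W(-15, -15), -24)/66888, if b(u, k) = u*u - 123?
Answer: 17/11148 ≈ 0.0015249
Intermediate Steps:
b(u, k) = -123 + u² (b(u, k) = u² - 123 = -123 + u²)
b(W(-15, -15), -24)/66888 = (-123 + (-1*(-15))²)/66888 = (-123 + 15²)*(1/66888) = (-123 + 225)*(1/66888) = 102*(1/66888) = 17/11148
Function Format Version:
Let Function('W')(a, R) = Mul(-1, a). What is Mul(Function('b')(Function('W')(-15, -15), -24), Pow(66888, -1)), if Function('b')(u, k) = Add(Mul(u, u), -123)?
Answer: Rational(17, 11148) ≈ 0.0015249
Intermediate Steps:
Function('b')(u, k) = Add(-123, Pow(u, 2)) (Function('b')(u, k) = Add(Pow(u, 2), -123) = Add(-123, Pow(u, 2)))
Mul(Function('b')(Function('W')(-15, -15), -24), Pow(66888, -1)) = Mul(Add(-123, Pow(Mul(-1, -15), 2)), Pow(66888, -1)) = Mul(Add(-123, Pow(15, 2)), Rational(1, 66888)) = Mul(Add(-123, 225), Rational(1, 66888)) = Mul(102, Rational(1, 66888)) = Rational(17, 11148)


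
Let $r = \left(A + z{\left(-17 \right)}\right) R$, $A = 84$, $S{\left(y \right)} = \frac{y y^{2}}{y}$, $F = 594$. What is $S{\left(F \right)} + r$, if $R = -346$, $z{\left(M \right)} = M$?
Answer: $329654$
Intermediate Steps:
$S{\left(y \right)} = y^{2}$ ($S{\left(y \right)} = \frac{y^{3}}{y} = y^{2}$)
$r = -23182$ ($r = \left(84 - 17\right) \left(-346\right) = 67 \left(-346\right) = -23182$)
$S{\left(F \right)} + r = 594^{2} - 23182 = 352836 - 23182 = 329654$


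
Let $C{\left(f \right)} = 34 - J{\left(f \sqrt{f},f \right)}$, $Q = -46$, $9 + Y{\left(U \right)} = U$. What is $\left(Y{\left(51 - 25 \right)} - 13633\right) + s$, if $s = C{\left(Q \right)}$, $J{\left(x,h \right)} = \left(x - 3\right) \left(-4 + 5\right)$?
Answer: $-13579 + 46 i \sqrt{46} \approx -13579.0 + 311.99 i$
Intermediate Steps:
$Y{\left(U \right)} = -9 + U$
$J{\left(x,h \right)} = -3 + x$ ($J{\left(x,h \right)} = \left(-3 + x\right) 1 = -3 + x$)
$C{\left(f \right)} = 37 - f^{\frac{3}{2}}$ ($C{\left(f \right)} = 34 - \left(-3 + f \sqrt{f}\right) = 34 - \left(-3 + f^{\frac{3}{2}}\right) = 37 - f^{\frac{3}{2}}$)
$s = 37 + 46 i \sqrt{46}$ ($s = 37 - \left(-46\right)^{\frac{3}{2}} = 37 - - 46 i \sqrt{46} = 37 + 46 i \sqrt{46} \approx 37.0 + 311.99 i$)
$\left(Y{\left(51 - 25 \right)} - 13633\right) + s = \left(\left(-9 + \left(51 - 25\right)\right) - 13633\right) + \left(37 + 46 i \sqrt{46}\right) = \left(\left(-9 + 26\right) - 13633\right) + \left(37 + 46 i \sqrt{46}\right) = \left(17 - 13633\right) + \left(37 + 46 i \sqrt{46}\right) = -13616 + \left(37 + 46 i \sqrt{46}\right) = -13579 + 46 i \sqrt{46}$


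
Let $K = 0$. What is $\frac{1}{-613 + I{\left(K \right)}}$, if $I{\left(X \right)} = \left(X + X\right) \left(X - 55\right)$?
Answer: $- \frac{1}{613} \approx -0.0016313$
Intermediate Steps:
$I{\left(X \right)} = 2 X \left(-55 + X\right)$
$\frac{1}{-613 + I{\left(K \right)}} = \frac{1}{-613 + 2 \cdot 0 \left(-55 + 0\right)} = \frac{1}{-613 + 2 \cdot 0 \left(-55\right)} = \frac{1}{-613 + 0} = \frac{1}{-613} = - \frac{1}{613}$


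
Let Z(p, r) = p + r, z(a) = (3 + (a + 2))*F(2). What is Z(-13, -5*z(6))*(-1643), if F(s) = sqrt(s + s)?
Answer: 202089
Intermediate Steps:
F(s) = sqrt(2)*sqrt(s) (F(s) = sqrt(2*s) = sqrt(2)*sqrt(s))
z(a) = 10 + 2*a (z(a) = (3 + (a + 2))*(sqrt(2)*sqrt(2)) = (3 + (2 + a))*2 = (5 + a)*2 = 10 + 2*a)
Z(-13, -5*z(6))*(-1643) = (-13 - 5*(10 + 2*6))*(-1643) = (-13 - 5*(10 + 12))*(-1643) = (-13 - 5*22)*(-1643) = (-13 - 110)*(-1643) = -123*(-1643) = 202089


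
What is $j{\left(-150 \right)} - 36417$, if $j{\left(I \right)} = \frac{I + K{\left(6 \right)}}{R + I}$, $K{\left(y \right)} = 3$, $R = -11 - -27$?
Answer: $- \frac{4879731}{134} \approx -36416.0$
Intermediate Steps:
$R = 16$ ($R = -11 + 27 = 16$)
$j{\left(I \right)} = \frac{3 + I}{16 + I}$ ($j{\left(I \right)} = \frac{I + 3}{16 + I} = \frac{3 + I}{16 + I}$)
$j{\left(-150 \right)} - 36417 = \frac{3 - 150}{16 - 150} - 36417 = \frac{1}{-134} \left(-147\right) - 36417 = \left(- \frac{1}{134}\right) \left(-147\right) - 36417 = \frac{147}{134} - 36417 = - \frac{4879731}{134}$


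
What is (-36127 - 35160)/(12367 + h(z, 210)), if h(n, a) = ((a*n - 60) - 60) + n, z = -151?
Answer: 71287/19614 ≈ 3.6345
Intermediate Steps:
h(n, a) = -120 + n + a*n (h(n, a) = ((-60 + a*n) - 60) + n = (-120 + a*n) + n = -120 + n + a*n)
(-36127 - 35160)/(12367 + h(z, 210)) = (-36127 - 35160)/(12367 + (-120 - 151 + 210*(-151))) = -71287/(12367 + (-120 - 151 - 31710)) = -71287/(12367 - 31981) = -71287/(-19614) = -71287*(-1/19614) = 71287/19614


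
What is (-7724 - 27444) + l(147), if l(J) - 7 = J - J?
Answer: -35161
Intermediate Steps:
l(J) = 7 (l(J) = 7 + (J - J) = 7 + 0 = 7)
(-7724 - 27444) + l(147) = (-7724 - 27444) + 7 = -35168 + 7 = -35161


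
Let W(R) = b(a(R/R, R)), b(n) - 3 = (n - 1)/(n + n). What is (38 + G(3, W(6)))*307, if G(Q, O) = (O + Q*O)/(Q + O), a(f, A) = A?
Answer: 948630/77 ≈ 12320.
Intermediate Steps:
b(n) = 3 + (-1 + n)/(2*n) (b(n) = 3 + (n - 1)/(n + n) = 3 + (-1 + n)/((2*n)) = 3 + (-1 + n)*(1/(2*n)) = 3 + (-1 + n)/(2*n))
W(R) = (-1 + 7*R)/(2*R)
G(Q, O) = (O + O*Q)/(O + Q)
(38 + G(3, W(6)))*307 = (38 + ((1/2)*(-1 + 7*6)/6)*(1 + 3)/((1/2)*(-1 + 7*6)/6 + 3))*307 = (38 + ((1/2)*(1/6)*(-1 + 42))*4/((1/2)*(1/6)*(-1 + 42) + 3))*307 = (38 + ((1/2)*(1/6)*41)*4/((1/2)*(1/6)*41 + 3))*307 = (38 + (41/12)*4/(41/12 + 3))*307 = (38 + (41/12)*4/(77/12))*307 = (38 + (41/12)*(12/77)*4)*307 = (38 + 164/77)*307 = (3090/77)*307 = 948630/77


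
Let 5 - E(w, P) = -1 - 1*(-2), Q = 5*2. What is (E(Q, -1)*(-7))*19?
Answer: -532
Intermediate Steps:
Q = 10
E(w, P) = 4 (E(w, P) = 5 - (-1 - 1*(-2)) = 5 - (-1 + 2) = 5 - 1*1 = 5 - 1 = 4)
(E(Q, -1)*(-7))*19 = (4*(-7))*19 = -28*19 = -532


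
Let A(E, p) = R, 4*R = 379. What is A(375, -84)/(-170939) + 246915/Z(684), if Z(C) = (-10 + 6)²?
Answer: 42207401669/2735024 ≈ 15432.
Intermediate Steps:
R = 379/4 (R = (¼)*379 = 379/4 ≈ 94.750)
Z(C) = 16 (Z(C) = (-4)² = 16)
A(E, p) = 379/4
A(375, -84)/(-170939) + 246915/Z(684) = (379/4)/(-170939) + 246915/16 = (379/4)*(-1/170939) + 246915*(1/16) = -379/683756 + 246915/16 = 42207401669/2735024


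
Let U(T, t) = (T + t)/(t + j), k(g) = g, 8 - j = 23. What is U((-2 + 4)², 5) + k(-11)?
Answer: -119/10 ≈ -11.900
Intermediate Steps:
j = -15 (j = 8 - 1*23 = 8 - 23 = -15)
U(T, t) = (T + t)/(-15 + t) (U(T, t) = (T + t)/(t - 15) = (T + t)/(-15 + t))
U((-2 + 4)², 5) + k(-11) = ((-2 + 4)² + 5)/(-15 + 5) - 11 = (2² + 5)/(-10) - 11 = -(4 + 5)/10 - 11 = -⅒*9 - 11 = -9/10 - 11 = -119/10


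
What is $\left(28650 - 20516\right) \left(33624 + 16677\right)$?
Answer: $409148334$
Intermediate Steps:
$\left(28650 - 20516\right) \left(33624 + 16677\right) = \left(28650 - 20516\right) 50301 = 8134 \cdot 50301 = 409148334$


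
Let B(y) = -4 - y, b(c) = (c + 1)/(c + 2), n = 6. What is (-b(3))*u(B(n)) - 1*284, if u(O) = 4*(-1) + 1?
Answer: -1408/5 ≈ -281.60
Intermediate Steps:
b(c) = (1 + c)/(2 + c)
u(O) = -3 (u(O) = -4 + 1 = -3)
(-b(3))*u(B(n)) - 1*284 = -(1 + 3)/(2 + 3)*(-3) - 1*284 = -4/5*(-3) - 284 = -1*⅘*(-3) - 284 = -⅘*(-3) - 284 = 12/5 - 284 = -1408/5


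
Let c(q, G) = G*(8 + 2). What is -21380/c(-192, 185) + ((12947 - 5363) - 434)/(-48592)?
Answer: -52606223/4494760 ≈ -11.704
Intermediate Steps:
c(q, G) = 10*G (c(q, G) = G*10 = 10*G)
-21380/c(-192, 185) + ((12947 - 5363) - 434)/(-48592) = -21380/(10*185) + ((12947 - 5363) - 434)/(-48592) = -21380/1850 + (7584 - 434)*(-1/48592) = -21380*1/1850 + 7150*(-1/48592) = -2138/185 - 3575/24296 = -52606223/4494760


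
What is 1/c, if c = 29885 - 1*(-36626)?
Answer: 1/66511 ≈ 1.5035e-5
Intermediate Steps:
c = 66511 (c = 29885 + 36626 = 66511)
1/c = 1/66511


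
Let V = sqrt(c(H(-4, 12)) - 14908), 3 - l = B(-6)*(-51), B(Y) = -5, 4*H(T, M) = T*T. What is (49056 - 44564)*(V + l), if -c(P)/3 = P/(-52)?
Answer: -1131984 + 4492*I*sqrt(2519413)/13 ≈ -1.132e+6 + 5.4846e+5*I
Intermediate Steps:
H(T, M) = T**2/4 (H(T, M) = (T*T)/4 = T**2/4)
c(P) = 3*P/52 (c(P) = -3*P/(-52) = -3*P*(-1)/52 = -(-3)*P/52 = 3*P/52)
l = -252 (l = 3 - (-5)*(-51) = 3 - 1*255 = 3 - 255 = -252)
V = I*sqrt(2519413)/13 (V = sqrt(3*((1/4)*(-4)**2)/52 - 14908) = sqrt(3*((1/4)*16)/52 - 14908) = sqrt((3/52)*4 - 14908) = sqrt(3/13 - 14908) = sqrt(-193801/13) = I*sqrt(2519413)/13 ≈ 122.1*I)
(49056 - 44564)*(V + l) = (49056 - 44564)*(I*sqrt(2519413)/13 - 252) = 4492*(-252 + I*sqrt(2519413)/13) = -1131984 + 4492*I*sqrt(2519413)/13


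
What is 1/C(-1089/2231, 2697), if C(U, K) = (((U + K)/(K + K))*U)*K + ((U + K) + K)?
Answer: 4977361/23569788324 ≈ 0.00021118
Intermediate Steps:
C(U, K) = U + 2*K + U*(K + U)/2 (C(U, K) = (((K + U)/((2*K)))*U)*K + ((K + U) + K) = (((K + U)*(1/(2*K)))*U)*K + (U + 2*K) = (((K + U)/(2*K))*U)*K + (U + 2*K) = (U*(K + U)/(2*K))*K + (U + 2*K) = U*(K + U)/2 + (U + 2*K) = U + 2*K + U*(K + U)/2)
1/C(-1089/2231, 2697) = 1/(-1089/2231 + (-1089/2231)**2/2 + 2*2697 + (1/2)*2697*(-1089/2231)) = 1/(-1089*1/2231 + (-1089*1/2231)**2/2 + 5394 + (1/2)*2697*(-1089*1/2231)) = 1/(-1089/2231 + (-1089/2231)**2/2 + 5394 + (1/2)*2697*(-1089/2231)) = 1/(-1089/2231 + (1/2)*(1185921/4977361) + 5394 - 2937033/4462) = 1/(-1089/2231 + 1185921/9954722 + 5394 - 2937033/4462) = 1/(23569788324/4977361) = 4977361/23569788324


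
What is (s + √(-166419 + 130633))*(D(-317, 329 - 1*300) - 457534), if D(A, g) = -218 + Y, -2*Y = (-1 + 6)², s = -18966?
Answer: 8681961507 - 915529*I*√35786/2 ≈ 8.682e+9 - 8.6596e+7*I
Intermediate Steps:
Y = -25/2 (Y = -(-1 + 6)²/2 = -½*5² = -½*25 = -25/2 ≈ -12.500)
D(A, g) = -461/2 (D(A, g) = -218 - 25/2 = -461/2)
(s + √(-166419 + 130633))*(D(-317, 329 - 1*300) - 457534) = (-18966 + √(-166419 + 130633))*(-461/2 - 457534) = (-18966 + √(-35786))*(-915529/2) = (-18966 + I*√35786)*(-915529/2) = 8681961507 - 915529*I*√35786/2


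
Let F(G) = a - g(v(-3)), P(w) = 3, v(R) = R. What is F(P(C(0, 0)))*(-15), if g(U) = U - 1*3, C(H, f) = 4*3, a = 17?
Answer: -345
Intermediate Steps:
C(H, f) = 12
g(U) = -3 + U (g(U) = U - 3 = -3 + U)
F(G) = 23 (F(G) = 17 - (-3 - 3) = 17 - 1*(-6) = 17 + 6 = 23)
F(P(C(0, 0)))*(-15) = 23*(-15) = -345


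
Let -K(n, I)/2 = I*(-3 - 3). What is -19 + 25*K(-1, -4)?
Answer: -1219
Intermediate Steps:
K(n, I) = 12*I (K(n, I) = -2*I*(-3 - 3) = -2*I*(-6) = -(-12)*I = 12*I)
-19 + 25*K(-1, -4) = -19 + 25*(12*(-4)) = -19 + 25*(-48) = -19 - 1200 = -1219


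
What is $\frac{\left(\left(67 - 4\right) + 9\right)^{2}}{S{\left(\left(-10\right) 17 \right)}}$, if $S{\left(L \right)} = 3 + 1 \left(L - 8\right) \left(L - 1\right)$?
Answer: $\frac{1728}{10147} \approx 0.1703$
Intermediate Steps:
$S{\left(L \right)} = 3 + \left(-1 + L\right) \left(-8 + L\right)$ ($S{\left(L \right)} = 3 + 1 \left(-8 + L\right) \left(-1 + L\right) = 3 + 1 \left(-1 + L\right) \left(-8 + L\right) = 3 + \left(-1 + L\right) \left(-8 + L\right)$)
$\frac{\left(\left(67 - 4\right) + 9\right)^{2}}{S{\left(\left(-10\right) 17 \right)}} = \frac{\left(\left(67 - 4\right) + 9\right)^{2}}{11 + \left(\left(-10\right) 17\right)^{2} - 9 \left(\left(-10\right) 17\right)} = \frac{\left(63 + 9\right)^{2}}{11 + \left(-170\right)^{2} - -1530} = \frac{72^{2}}{11 + 28900 + 1530} = \frac{5184}{30441} = 5184 \cdot \frac{1}{30441} = \frac{1728}{10147}$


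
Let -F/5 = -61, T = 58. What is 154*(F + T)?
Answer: 55902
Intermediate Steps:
F = 305 (F = -5*(-61) = 305)
154*(F + T) = 154*(305 + 58) = 154*363 = 55902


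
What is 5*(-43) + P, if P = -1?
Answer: -216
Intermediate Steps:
5*(-43) + P = 5*(-43) - 1 = -215 - 1 = -216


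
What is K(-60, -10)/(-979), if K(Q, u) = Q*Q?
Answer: -3600/979 ≈ -3.6772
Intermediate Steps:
K(Q, u) = Q²
K(-60, -10)/(-979) = (-60)²/(-979) = 3600*(-1/979) = -3600/979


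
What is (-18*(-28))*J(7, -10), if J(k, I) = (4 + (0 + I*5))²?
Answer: 1066464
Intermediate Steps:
J(k, I) = (4 + 5*I)² (J(k, I) = (4 + (0 + 5*I))² = (4 + 5*I)²)
(-18*(-28))*J(7, -10) = (-18*(-28))*(4 + 5*(-10))² = 504*(4 - 50)² = 504*(-46)² = 504*2116 = 1066464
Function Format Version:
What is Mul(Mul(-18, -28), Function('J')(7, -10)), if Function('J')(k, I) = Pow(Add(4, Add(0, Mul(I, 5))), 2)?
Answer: 1066464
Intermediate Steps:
Function('J')(k, I) = Pow(Add(4, Mul(5, I)), 2) (Function('J')(k, I) = Pow(Add(4, Add(0, Mul(5, I))), 2) = Pow(Add(4, Mul(5, I)), 2))
Mul(Mul(-18, -28), Function('J')(7, -10)) = Mul(Mul(-18, -28), Pow(Add(4, Mul(5, -10)), 2)) = Mul(504, Pow(Add(4, -50), 2)) = Mul(504, Pow(-46, 2)) = Mul(504, 2116) = 1066464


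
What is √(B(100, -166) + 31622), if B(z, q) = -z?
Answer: √31522 ≈ 177.54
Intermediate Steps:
√(B(100, -166) + 31622) = √(-1*100 + 31622) = √(-100 + 31622) = √31522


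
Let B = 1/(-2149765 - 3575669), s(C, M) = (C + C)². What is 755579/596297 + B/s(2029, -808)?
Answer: 421527266717055703/332666001254114088 ≈ 1.2671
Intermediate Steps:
s(C, M) = 4*C² (s(C, M) = (2*C)² = 4*C²)
B = -1/5725434 (B = 1/(-5725434) = -1/5725434 ≈ -1.7466e-7)
755579/596297 + B/s(2029, -808) = 755579/596297 - 1/(5725434*(4*2029²)) = 755579*(1/596297) - 1/(5725434*(4*4116841)) = 755579/596297 - 1/5725434/16467364 = 755579/596297 - 1/5725434*1/16467364 = 755579/596297 - 1/94282805735976 = 421527266717055703/332666001254114088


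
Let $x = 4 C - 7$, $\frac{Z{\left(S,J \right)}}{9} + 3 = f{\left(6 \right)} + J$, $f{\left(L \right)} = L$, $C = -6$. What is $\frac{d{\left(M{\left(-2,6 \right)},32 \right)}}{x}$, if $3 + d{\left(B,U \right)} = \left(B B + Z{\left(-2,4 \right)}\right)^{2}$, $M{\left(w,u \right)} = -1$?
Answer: $- \frac{4093}{31} \approx -132.03$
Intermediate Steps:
$Z{\left(S,J \right)} = 27 + 9 J$ ($Z{\left(S,J \right)} = -27 + 9 \left(6 + J\right) = -27 + \left(54 + 9 J\right) = 27 + 9 J$)
$x = -31$ ($x = 4 \left(-6\right) - 7 = -24 - 7 = -31$)
$d{\left(B,U \right)} = -3 + \left(63 + B^{2}\right)^{2}$ ($d{\left(B,U \right)} = -3 + \left(B B + \left(27 + 9 \cdot 4\right)\right)^{2} = -3 + \left(B^{2} + \left(27 + 36\right)\right)^{2} = -3 + \left(B^{2} + 63\right)^{2} = -3 + \left(63 + B^{2}\right)^{2}$)
$\frac{d{\left(M{\left(-2,6 \right)},32 \right)}}{x} = \frac{-3 + \left(63 + \left(-1\right)^{2}\right)^{2}}{-31} = \left(-3 + \left(63 + 1\right)^{2}\right) \left(- \frac{1}{31}\right) = \left(-3 + 64^{2}\right) \left(- \frac{1}{31}\right) = \left(-3 + 4096\right) \left(- \frac{1}{31}\right) = 4093 \left(- \frac{1}{31}\right) = - \frac{4093}{31}$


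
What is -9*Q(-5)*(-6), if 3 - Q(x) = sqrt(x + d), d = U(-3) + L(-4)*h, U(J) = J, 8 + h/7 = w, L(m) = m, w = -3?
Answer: 162 - 540*sqrt(3) ≈ -773.31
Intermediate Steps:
h = -77 (h = -56 + 7*(-3) = -56 - 21 = -77)
d = 305 (d = -3 - 4*(-77) = -3 + 308 = 305)
Q(x) = 3 - sqrt(305 + x) (Q(x) = 3 - sqrt(x + 305) = 3 - sqrt(305 + x))
-9*Q(-5)*(-6) = -9*(3 - sqrt(305 - 5))*(-6) = -9*(3 - sqrt(300))*(-6) = -9*(3 - 10*sqrt(3))*(-6) = (-27 + 90*sqrt(3))*(-6) = 162 - 540*sqrt(3)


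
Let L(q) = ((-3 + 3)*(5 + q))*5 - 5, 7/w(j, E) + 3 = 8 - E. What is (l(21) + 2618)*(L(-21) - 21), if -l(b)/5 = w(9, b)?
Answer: -544999/8 ≈ -68125.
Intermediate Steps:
w(j, E) = 7/(5 - E) (w(j, E) = 7/(-3 + (8 - E)) = 7/(5 - E))
l(b) = 35/(-5 + b) (l(b) = -(-35)/(-5 + b) = 35/(-5 + b))
L(q) = -5 (L(q) = (0*(5 + q))*5 - 5 = 0*5 - 5 = 0 - 5 = -5)
(l(21) + 2618)*(L(-21) - 21) = (35/(-5 + 21) + 2618)*(-5 - 21) = (35/16 + 2618)*(-26) = (41923/16)*(-26) = -544999/8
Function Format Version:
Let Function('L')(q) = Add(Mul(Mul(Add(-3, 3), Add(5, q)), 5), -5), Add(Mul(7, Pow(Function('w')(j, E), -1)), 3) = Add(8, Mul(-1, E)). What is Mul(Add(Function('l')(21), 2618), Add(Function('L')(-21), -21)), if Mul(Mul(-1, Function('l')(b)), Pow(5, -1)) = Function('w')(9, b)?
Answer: Rational(-544999, 8) ≈ -68125.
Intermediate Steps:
Function('w')(j, E) = Mul(7, Pow(Add(5, Mul(-1, E)), -1)) (Function('w')(j, E) = Mul(7, Pow(Add(-3, Add(8, Mul(-1, E))), -1)) = Mul(7, Pow(Add(5, Mul(-1, E)), -1)))
Function('l')(b) = Mul(35, Pow(Add(-5, b), -1)) (Function('l')(b) = Mul(-5, Mul(-7, Pow(Add(-5, b), -1))) = Mul(35, Pow(Add(-5, b), -1)))
Function('L')(q) = -5 (Function('L')(q) = Add(Mul(Mul(0, Add(5, q)), 5), -5) = Add(Mul(0, 5), -5) = Add(0, -5) = -5)
Mul(Add(Function('l')(21), 2618), Add(Function('L')(-21), -21)) = Mul(Add(Mul(35, Pow(Add(-5, 21), -1)), 2618), Add(-5, -21)) = Mul(Add(Mul(35, Pow(16, -1)), 2618), -26) = Mul(Add(Mul(35, Rational(1, 16)), 2618), -26) = Mul(Add(Rational(35, 16), 2618), -26) = Mul(Rational(41923, 16), -26) = Rational(-544999, 8)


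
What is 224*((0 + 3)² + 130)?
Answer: 31136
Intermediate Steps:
224*((0 + 3)² + 130) = 224*(3² + 130) = 224*(9 + 130) = 224*139 = 31136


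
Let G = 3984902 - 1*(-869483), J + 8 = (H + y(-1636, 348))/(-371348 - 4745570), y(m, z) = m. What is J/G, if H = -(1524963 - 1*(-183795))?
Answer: -3922495/2483948998543 ≈ -1.5791e-6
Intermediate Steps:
H = -1708758 (H = -(1524963 + 183795) = -1*1708758 = -1708758)
J = -19612475/2558459 (J = -8 + (-1708758 - 1636)/(-371348 - 4745570) = -8 - 1710394/(-5116918) = -8 - 1710394*(-1/5116918) = -8 + 855197/2558459 = -19612475/2558459 ≈ -7.6657)
G = 4854385 (G = 3984902 + 869483 = 4854385)
J/G = -19612475/2558459/4854385 = -19612475/2558459*1/4854385 = -3922495/2483948998543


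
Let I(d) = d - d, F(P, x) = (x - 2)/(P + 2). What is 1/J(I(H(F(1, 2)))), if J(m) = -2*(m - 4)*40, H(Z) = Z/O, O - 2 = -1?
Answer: 1/320 ≈ 0.0031250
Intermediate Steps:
O = 1 (O = 2 - 1 = 1)
F(P, x) = (-2 + x)/(2 + P)
H(Z) = Z (H(Z) = Z/1 = Z*1 = Z)
I(d) = 0
J(m) = 320 - 80*m (J(m) = -2*(-4 + m)*40 = (8 - 2*m)*40 = 320 - 80*m)
1/J(I(H(F(1, 2)))) = 1/(320 - 80*0) = 1/(320 + 0) = 1/320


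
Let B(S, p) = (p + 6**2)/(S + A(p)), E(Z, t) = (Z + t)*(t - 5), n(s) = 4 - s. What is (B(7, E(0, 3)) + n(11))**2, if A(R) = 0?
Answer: 361/49 ≈ 7.3673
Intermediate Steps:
E(Z, t) = (-5 + t)*(Z + t) (E(Z, t) = (Z + t)*(-5 + t) = (-5 + t)*(Z + t))
B(S, p) = (36 + p)/S (B(S, p) = (p + 6**2)/(S + 0) = (p + 36)/S = (36 + p)/S)
(B(7, E(0, 3)) + n(11))**2 = ((36 + (3**2 - 5*0 - 5*3 + 0*3))/7 + (4 - 1*11))**2 = ((36 + (9 + 0 - 15 + 0))/7 + (4 - 11))**2 = ((36 - 6)/7 - 7)**2 = ((1/7)*30 - 7)**2 = (30/7 - 7)**2 = (-19/7)**2 = 361/49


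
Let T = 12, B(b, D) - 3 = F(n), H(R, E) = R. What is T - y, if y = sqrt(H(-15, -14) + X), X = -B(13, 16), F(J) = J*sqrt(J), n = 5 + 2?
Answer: 12 - sqrt(-18 - 7*sqrt(7)) ≈ 12.0 - 6.0432*I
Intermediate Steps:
n = 7
F(J) = J**(3/2)
B(b, D) = 3 + 7*sqrt(7) (B(b, D) = 3 + 7**(3/2) = 3 + 7*sqrt(7))
X = -3 - 7*sqrt(7) (X = -(3 + 7*sqrt(7)) = -3 - 7*sqrt(7) ≈ -21.520)
y = sqrt(-18 - 7*sqrt(7)) (y = sqrt(-15 + (-3 - 7*sqrt(7))) = sqrt(-18 - 7*sqrt(7)) ≈ 6.0432*I)
T - y = 12 - sqrt(-18 - 7*sqrt(7))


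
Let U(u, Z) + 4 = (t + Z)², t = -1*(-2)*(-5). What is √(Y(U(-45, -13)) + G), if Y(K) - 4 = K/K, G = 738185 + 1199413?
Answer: √1937603 ≈ 1392.0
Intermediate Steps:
t = -10 (t = 2*(-5) = -10)
U(u, Z) = -4 + (-10 + Z)²
G = 1937598
Y(K) = 5 (Y(K) = 4 + K/K = 4 + 1 = 5)
√(Y(U(-45, -13)) + G) = √(5 + 1937598) = √1937603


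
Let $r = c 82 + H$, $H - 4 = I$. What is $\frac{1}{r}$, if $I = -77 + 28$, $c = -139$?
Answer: $- \frac{1}{11443} \approx -8.739 \cdot 10^{-5}$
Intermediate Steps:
$I = -49$
$H = -45$ ($H = 4 - 49 = -45$)
$r = -11443$ ($r = \left(-139\right) 82 - 45 = -11398 - 45 = -11443$)
$\frac{1}{r} = \frac{1}{-11443} = - \frac{1}{11443}$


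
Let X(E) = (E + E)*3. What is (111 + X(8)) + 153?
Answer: 312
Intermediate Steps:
X(E) = 6*E (X(E) = (2*E)*3 = 6*E)
(111 + X(8)) + 153 = (111 + 6*8) + 153 = (111 + 48) + 153 = 159 + 153 = 312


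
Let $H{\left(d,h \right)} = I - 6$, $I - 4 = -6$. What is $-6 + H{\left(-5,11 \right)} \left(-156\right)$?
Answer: $1242$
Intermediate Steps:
$I = -2$ ($I = 4 - 6 = -2$)
$H{\left(d,h \right)} = -8$ ($H{\left(d,h \right)} = -2 - 6 = -8$)
$-6 + H{\left(-5,11 \right)} \left(-156\right) = -6 - -1248 = -6 + 1248 = 1242$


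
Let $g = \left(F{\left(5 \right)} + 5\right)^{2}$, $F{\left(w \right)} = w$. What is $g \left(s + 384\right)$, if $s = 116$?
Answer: $50000$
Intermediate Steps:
$g = 100$ ($g = \left(5 + 5\right)^{2} = 10^{2} = 100$)
$g \left(s + 384\right) = 100 \left(116 + 384\right) = 100 \cdot 500 = 50000$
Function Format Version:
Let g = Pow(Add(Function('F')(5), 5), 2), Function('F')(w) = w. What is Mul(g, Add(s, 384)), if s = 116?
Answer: 50000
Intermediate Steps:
g = 100 (g = Pow(Add(5, 5), 2) = Pow(10, 2) = 100)
Mul(g, Add(s, 384)) = Mul(100, Add(116, 384)) = Mul(100, 500) = 50000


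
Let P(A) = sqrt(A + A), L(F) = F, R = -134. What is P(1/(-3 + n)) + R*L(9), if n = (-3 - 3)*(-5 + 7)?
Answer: -1206 + I*sqrt(30)/15 ≈ -1206.0 + 0.36515*I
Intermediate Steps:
n = -12 (n = -6*2 = -12)
P(A) = sqrt(2)*sqrt(A) (P(A) = sqrt(2*A) = sqrt(2)*sqrt(A))
P(1/(-3 + n)) + R*L(9) = sqrt(2)*sqrt(1/(-3 - 12)) - 134*9 = sqrt(2)*sqrt(1/(-15)) - 1206 = sqrt(2)*sqrt(-1/15) - 1206 = sqrt(2)*(I*sqrt(15)/15) - 1206 = I*sqrt(30)/15 - 1206 = -1206 + I*sqrt(30)/15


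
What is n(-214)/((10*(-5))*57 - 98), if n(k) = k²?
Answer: -11449/737 ≈ -15.535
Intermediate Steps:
n(-214)/((10*(-5))*57 - 98) = (-214)²/((10*(-5))*57 - 98) = 45796/(-50*57 - 98) = 45796/(-2850 - 98) = 45796/(-2948) = 45796*(-1/2948) = -11449/737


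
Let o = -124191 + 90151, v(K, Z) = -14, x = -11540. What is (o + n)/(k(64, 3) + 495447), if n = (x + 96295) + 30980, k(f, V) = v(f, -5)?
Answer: 81695/495433 ≈ 0.16490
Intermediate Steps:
k(f, V) = -14
n = 115735 (n = (-11540 + 96295) + 30980 = 84755 + 30980 = 115735)
o = -34040
(o + n)/(k(64, 3) + 495447) = (-34040 + 115735)/(-14 + 495447) = 81695/495433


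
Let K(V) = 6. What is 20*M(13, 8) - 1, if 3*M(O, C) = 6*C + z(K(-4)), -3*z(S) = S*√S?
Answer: 319 - 40*√6/3 ≈ 286.34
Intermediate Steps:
z(S) = -S^(3/2)/3 (z(S) = -S*√S/3 = -S^(3/2)/3)
M(O, C) = 2*C - 2*√6/3 (M(O, C) = (6*C - 2*√6)/3 = (-2*√6 + 6*C)/3 = 2*C - 2*√6/3)
20*M(13, 8) - 1 = 20*(2*8 - 2*√6/3) - 1 = 20*(16 - 2*√6/3) - 1 = (320 - 40*√6/3) - 1 = 319 - 40*√6/3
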